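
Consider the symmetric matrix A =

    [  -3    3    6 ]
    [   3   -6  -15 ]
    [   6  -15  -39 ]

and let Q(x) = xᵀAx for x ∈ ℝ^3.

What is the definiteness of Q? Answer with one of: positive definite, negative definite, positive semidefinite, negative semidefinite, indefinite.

negative semidefinite

Row-reducing A symmetrically gives the diagonal entries -3, -3, 0.
So there are 2 negative, 1 zero pivots.
Hence Q is negative semidefinite.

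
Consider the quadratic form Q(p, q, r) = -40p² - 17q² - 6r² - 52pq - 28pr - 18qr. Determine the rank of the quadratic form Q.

The associated matrix is A = [[-40, -26, -14], [-26, -17, -9], [-14, -9, -6]].
Row-reducing A symmetrically gives the diagonal entries -40, -1/10, -1.
Counting signs: 3 negative.
The rank is the number of nonzero pivots: 3.

3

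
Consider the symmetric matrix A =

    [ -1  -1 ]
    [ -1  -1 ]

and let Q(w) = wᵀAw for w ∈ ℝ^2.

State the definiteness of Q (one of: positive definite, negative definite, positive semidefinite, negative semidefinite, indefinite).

negative semidefinite

For the 2×2 matrix [[-1, -1], [-1, -1]]: det = -1·-1 − (-1)² = 0, trace = -2.
det = 0 so one eigenvalue is zero; the form is semidefinite with the sign of the trace.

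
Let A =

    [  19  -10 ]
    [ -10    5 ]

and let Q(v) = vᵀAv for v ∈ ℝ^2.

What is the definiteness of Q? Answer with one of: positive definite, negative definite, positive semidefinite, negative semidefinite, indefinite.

indefinite

For the 2×2 matrix [[19, -10], [-10, 5]]: det = 19·5 − (-10)² = -5, trace = 24.
det < 0 so the eigenvalues have opposite signs; the form is indefinite.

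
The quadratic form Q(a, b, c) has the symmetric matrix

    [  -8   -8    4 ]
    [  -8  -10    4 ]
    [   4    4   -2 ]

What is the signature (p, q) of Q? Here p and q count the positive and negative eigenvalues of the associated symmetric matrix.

(0, 2)

Symmetric row and column elimination reduces A to a congruent diagonal form with pivots -8, -2, 0.
Counting signs: 2 negative, 1 zero.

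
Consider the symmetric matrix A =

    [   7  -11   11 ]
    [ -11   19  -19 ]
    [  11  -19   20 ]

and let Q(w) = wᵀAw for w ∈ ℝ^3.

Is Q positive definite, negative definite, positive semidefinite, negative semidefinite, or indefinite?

positive definite

Leading principal minors: Δ_1 = 7, Δ_2 = 12, Δ_3 = 12.
All leading principal minors are positive, so by Sylvester's criterion Q is positive definite.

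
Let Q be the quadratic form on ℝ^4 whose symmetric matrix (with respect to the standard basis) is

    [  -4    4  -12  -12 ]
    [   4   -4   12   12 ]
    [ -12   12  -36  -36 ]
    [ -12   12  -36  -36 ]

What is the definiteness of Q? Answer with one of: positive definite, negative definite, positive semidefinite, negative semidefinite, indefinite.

Symmetric row and column elimination reduces A to a congruent diagonal form with pivots -4, 0, 0, 0.
Counting signs: 1 negative, 3 zero.
Hence Q is negative semidefinite.

negative semidefinite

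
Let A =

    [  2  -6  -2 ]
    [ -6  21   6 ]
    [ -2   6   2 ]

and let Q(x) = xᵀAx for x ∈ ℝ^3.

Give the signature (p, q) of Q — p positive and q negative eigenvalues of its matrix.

(2, 0)

Row-reducing A symmetrically gives the diagonal entries 2, 3, 0.
So there are 2 positive, 1 zero pivots.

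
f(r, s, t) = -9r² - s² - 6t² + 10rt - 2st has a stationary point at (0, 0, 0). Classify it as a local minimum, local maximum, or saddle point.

The Hessian at the origin is H = [[-18, 0, 10], [0, -2, -2], [10, -2, -12]].
Applying the same elementary operations to the rows and columns of H produces a congruent diagonal matrix with entries -18, -2, -40/9.
That gives 3 negative pivots.
H is negative definite, so the origin is a strict local maximum.

local maximum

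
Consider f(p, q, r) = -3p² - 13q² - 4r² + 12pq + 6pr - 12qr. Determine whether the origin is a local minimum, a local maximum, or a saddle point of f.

local maximum

The Hessian at the origin is H = [[-6, 12, 6], [12, -26, -12], [6, -12, -8]].
Row-reducing H symmetrically gives the diagonal entries -6, -2, -2.
Counting signs: 3 negative.
H is negative definite, so the origin is a strict local maximum.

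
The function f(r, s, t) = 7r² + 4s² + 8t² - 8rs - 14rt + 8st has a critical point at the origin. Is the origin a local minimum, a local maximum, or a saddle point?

The Hessian at the origin is H = [[14, -8, -14], [-8, 8, 8], [-14, 8, 16]].
Row-reducing H symmetrically gives the diagonal entries 14, 24/7, 2.
That gives 3 positive pivots.
H is positive definite, so the origin is a strict local minimum.

local minimum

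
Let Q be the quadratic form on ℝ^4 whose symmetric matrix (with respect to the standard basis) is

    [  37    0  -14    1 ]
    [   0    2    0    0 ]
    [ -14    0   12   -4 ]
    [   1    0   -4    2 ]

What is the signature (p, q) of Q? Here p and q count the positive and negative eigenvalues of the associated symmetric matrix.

(4, 0)

Row-reducing A symmetrically gives the diagonal entries 37, 2, 248/37, 1/62.
Counting signs: 4 positive.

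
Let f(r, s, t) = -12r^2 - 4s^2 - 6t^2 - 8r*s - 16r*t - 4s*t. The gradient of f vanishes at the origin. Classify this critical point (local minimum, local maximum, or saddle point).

local maximum

The Hessian at the origin is H = [[-24, -8, -16], [-8, -8, -4], [-16, -4, -12]].
Symmetric row and column elimination reduces H to a congruent diagonal form with pivots -24, -16/3, -1.
Counting signs: 3 negative.
H is negative definite, so the origin is a strict local maximum.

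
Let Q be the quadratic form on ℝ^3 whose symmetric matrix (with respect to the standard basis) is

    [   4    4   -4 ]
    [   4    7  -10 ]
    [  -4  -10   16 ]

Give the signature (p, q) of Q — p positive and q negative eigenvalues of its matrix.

(2, 0)

Row-reducing A symmetrically gives the diagonal entries 4, 3, 0.
That gives 2 positive, 1 zero pivots.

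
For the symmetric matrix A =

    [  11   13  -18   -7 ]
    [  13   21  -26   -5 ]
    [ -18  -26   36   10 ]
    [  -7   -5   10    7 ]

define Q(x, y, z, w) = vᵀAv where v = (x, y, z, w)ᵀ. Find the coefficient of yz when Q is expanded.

-52

The coefficient of yz is A[2,3] + A[3,2] = 2·(-26) = -52.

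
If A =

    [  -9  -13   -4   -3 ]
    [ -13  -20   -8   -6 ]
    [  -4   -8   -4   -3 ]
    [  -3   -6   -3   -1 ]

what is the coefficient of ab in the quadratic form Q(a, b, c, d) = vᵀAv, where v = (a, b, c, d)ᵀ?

-26

The coefficient of ab is A[1,2] + A[2,1] = 2·(-13) = -26.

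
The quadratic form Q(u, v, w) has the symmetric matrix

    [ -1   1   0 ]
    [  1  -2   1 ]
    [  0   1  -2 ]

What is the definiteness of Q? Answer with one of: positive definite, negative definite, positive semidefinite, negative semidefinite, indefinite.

Applying the same elementary operations to the rows and columns of A produces a congruent diagonal matrix with entries -1, -1, -1.
That gives 3 negative pivots.
Hence Q is negative definite.

negative definite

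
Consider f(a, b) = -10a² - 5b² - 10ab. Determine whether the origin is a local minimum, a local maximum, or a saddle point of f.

local maximum

The Hessian at the origin is H = [[-20, -10], [-10, -10]].
det H = -20·-10 − (-10)² = 100 > 0 and H[1,1] = -20 < 0, so H is negative definite.
Therefore the origin is a local maximum.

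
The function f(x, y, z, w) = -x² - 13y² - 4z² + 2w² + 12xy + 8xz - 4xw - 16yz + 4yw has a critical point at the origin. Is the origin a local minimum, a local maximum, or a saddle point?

saddle point

The Hessian at the origin is H = [[-2, 12, 8, -4], [12, -26, -16, 4], [8, -16, -8, 0], [-4, 4, 0, 4]].
Congruent diagonalization of H (simultaneous row and column reduction) yields pivots -2, 46, 40/23, 4/5.
Counting signs: 3 positive, 1 negative.
H is indefinite, so the origin is a saddle point.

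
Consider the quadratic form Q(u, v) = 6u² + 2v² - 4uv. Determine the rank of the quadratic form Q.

2

Write A = [[6, -2], [-2, 2]].
Symmetric row and column elimination reduces A to a congruent diagonal form with pivots 6, 4/3.
That gives 2 positive pivots.
The rank is the number of nonzero pivots: 2.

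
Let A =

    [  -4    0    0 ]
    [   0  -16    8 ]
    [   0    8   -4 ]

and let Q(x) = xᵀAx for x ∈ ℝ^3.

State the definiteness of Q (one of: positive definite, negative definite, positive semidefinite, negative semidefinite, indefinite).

negative semidefinite

Congruent diagonalization of A (simultaneous row and column reduction) yields pivots -4, -16, 0.
So there are 2 negative, 1 zero pivots.
Hence Q is negative semidefinite.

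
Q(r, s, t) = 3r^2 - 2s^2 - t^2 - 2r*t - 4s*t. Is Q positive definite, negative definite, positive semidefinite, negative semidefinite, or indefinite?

indefinite

The symmetric matrix is A = [[3, 0, -1], [0, -2, -2], [-1, -2, -1]].
Row-reducing A symmetrically gives the diagonal entries 3, -2, 2/3.
Counting signs: 2 positive, 1 negative.
Hence Q is indefinite.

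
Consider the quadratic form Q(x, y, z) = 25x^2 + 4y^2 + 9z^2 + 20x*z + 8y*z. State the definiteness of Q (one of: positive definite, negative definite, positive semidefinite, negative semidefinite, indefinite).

positive definite

The associated matrix is A = [[25, 0, 10], [0, 4, 4], [10, 4, 9]].
Symmetric row and column elimination reduces A to a congruent diagonal form with pivots 25, 4, 1.
That gives 3 positive pivots.
Hence Q is positive definite.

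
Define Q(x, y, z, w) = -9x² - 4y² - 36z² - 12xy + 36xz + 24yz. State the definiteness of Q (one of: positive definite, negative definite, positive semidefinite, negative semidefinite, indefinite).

The symmetric matrix is A = [[-9, -6, 18, 0], [-6, -4, 12, 0], [18, 12, -36, 0], [0, 0, 0, 0]].
Congruent diagonalization of A (simultaneous row and column reduction) yields pivots -9, 0, 0, 0.
That gives 1 negative, 3 zero pivots.
Hence Q is negative semidefinite.

negative semidefinite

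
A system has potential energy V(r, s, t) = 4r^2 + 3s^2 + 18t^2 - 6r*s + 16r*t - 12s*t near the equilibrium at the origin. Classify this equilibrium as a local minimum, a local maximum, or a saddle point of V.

local minimum

The Hessian at the origin is H = [[8, -6, 16], [-6, 6, -12], [16, -12, 36]].
Applying the same elementary operations to the rows and columns of H produces a congruent diagonal matrix with entries 8, 3/2, 4.
That gives 3 positive pivots.
H is positive definite, so the origin is a strict local minimum.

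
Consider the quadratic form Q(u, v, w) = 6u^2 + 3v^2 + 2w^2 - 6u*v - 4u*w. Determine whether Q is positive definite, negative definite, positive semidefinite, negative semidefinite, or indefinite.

positive definite

The symmetric matrix is A = [[6, -3, -2], [-3, 3, 0], [-2, 0, 2]].
Row-reducing A symmetrically gives the diagonal entries 6, 3/2, 2/3.
That gives 3 positive pivots.
Hence Q is positive definite.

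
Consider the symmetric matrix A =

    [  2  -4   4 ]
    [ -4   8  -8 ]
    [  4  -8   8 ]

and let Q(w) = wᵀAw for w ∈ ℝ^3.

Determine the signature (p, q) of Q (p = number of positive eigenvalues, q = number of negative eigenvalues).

(1, 0)

Symmetric row and column elimination reduces A to a congruent diagonal form with pivots 2, 0, 0.
Counting signs: 1 positive, 2 zero.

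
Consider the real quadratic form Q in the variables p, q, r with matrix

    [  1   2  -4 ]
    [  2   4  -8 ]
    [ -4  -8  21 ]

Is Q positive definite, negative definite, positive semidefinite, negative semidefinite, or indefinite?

positive semidefinite

Applying the same elementary operations to the rows and columns of A produces a congruent diagonal matrix with entries 1, 0, 5.
So there are 2 positive, 1 zero pivots.
Hence Q is positive semidefinite.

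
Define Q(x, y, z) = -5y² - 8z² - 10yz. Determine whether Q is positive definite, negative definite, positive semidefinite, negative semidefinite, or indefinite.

Write A = [[0, 0, 0], [0, -5, -5], [0, -5, -8]].
Row-reducing A symmetrically gives the diagonal entries 0, -5, -3.
That gives 2 negative, 1 zero pivots.
Hence Q is negative semidefinite.

negative semidefinite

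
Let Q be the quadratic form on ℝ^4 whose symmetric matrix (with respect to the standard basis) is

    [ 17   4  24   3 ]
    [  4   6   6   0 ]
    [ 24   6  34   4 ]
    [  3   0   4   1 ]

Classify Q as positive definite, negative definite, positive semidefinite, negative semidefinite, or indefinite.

Symmetric row and column elimination reduces A to a congruent diagonal form with pivots 17, 86/17, 4/43, 0.
So there are 3 positive, 1 zero pivots.
Hence Q is positive semidefinite.

positive semidefinite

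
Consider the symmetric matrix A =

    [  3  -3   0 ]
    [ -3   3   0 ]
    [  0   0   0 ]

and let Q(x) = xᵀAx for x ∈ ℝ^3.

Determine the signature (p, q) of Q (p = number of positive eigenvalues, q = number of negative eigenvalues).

(1, 0)

Congruent diagonalization of A (simultaneous row and column reduction) yields pivots 3, 0, 0.
That gives 1 positive, 2 zero pivots.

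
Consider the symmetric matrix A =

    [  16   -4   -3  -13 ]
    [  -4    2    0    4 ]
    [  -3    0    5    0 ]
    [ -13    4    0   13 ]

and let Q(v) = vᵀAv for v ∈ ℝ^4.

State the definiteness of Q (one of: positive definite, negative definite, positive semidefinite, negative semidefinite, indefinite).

An LDLᵀ factorisation of A has diagonal entries 16, 1, 31/8, 30/31.
Counting signs: 4 positive.
Hence Q is positive definite.

positive definite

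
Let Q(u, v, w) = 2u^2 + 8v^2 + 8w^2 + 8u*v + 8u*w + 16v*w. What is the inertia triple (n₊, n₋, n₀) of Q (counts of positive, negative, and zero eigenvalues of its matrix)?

(1, 0, 2)

The symmetric matrix is A = [[2, 4, 4], [4, 8, 8], [4, 8, 8]].
Applying the same elementary operations to the rows and columns of A produces a congruent diagonal matrix with entries 2, 0, 0.
Counting signs: 1 positive, 2 zero.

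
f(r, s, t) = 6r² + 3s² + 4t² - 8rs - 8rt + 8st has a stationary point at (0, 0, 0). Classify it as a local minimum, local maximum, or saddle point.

The Hessian at the origin is H = [[12, -8, -8], [-8, 6, 8], [-8, 8, 8]].
Row-reducing H symmetrically gives the diagonal entries 12, 2/3, -8.
Counting signs: 2 positive, 1 negative.
H is indefinite, so the origin is a saddle point.

saddle point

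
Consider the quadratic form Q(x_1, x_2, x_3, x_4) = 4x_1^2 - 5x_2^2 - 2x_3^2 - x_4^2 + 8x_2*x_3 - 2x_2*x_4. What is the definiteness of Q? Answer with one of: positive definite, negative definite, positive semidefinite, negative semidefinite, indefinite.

indefinite

The associated matrix is A = [[4, 0, 0, 0], [0, -5, 4, -1], [0, 4, -2, 0], [0, -1, 0, -1]].
An LDLᵀ factorisation of A has diagonal entries 4, -5, 6/5, -4/3.
Counting signs: 2 positive, 2 negative.
Hence Q is indefinite.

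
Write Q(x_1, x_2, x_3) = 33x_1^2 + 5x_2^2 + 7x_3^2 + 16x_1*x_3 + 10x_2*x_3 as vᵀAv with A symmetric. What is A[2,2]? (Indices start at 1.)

The coefficient of x_2^2 in Q is 5, and that is exactly A[2,2].

5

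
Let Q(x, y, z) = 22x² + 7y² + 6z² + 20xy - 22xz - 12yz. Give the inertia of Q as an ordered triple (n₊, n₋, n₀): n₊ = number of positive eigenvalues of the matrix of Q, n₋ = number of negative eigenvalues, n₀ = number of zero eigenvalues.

(3, 0, 0)

Write A = [[22, 10, -11], [10, 7, -6], [-11, -6, 6]].
Symmetric row and column elimination reduces A to a congruent diagonal form with pivots 22, 27/11, 5/54.
So there are 3 positive pivots.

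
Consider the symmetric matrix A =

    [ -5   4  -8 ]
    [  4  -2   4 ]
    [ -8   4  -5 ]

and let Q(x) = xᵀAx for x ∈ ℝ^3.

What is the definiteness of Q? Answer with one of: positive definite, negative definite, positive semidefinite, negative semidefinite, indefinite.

indefinite

Row-reducing A symmetrically gives the diagonal entries -5, 6/5, 3.
That gives 2 positive, 1 negative pivots.
Hence Q is indefinite.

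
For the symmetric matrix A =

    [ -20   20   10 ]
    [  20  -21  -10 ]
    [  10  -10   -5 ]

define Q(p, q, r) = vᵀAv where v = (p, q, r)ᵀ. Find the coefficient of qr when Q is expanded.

-20

The coefficient of qr is A[2,3] + A[3,2] = 2·(-10) = -20.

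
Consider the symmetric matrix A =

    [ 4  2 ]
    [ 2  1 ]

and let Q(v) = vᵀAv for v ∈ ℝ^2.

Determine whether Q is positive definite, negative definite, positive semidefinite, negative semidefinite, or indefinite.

positive semidefinite

Row-reducing A symmetrically gives the diagonal entries 4, 0.
Counting signs: 1 positive, 1 zero.
Hence Q is positive semidefinite.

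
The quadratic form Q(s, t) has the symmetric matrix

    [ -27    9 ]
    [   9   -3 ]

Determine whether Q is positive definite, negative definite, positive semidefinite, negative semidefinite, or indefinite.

negative semidefinite

Applying the same elementary operations to the rows and columns of A produces a congruent diagonal matrix with entries -27, 0.
So there are 1 negative, 1 zero pivots.
Hence Q is negative semidefinite.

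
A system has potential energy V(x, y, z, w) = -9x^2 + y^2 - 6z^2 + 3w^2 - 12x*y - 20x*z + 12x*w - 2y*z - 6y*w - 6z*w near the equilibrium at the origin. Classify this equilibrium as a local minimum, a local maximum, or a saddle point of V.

The Hessian at the origin is H = [[-18, -12, -20, 12], [-12, 2, -2, -6], [-20, -2, -12, -6], [12, -6, -6, 6]].
An LDLᵀ factorisation of H has diagonal entries -18, 10, -118/45, -60/59.
Counting signs: 1 positive, 3 negative.
H is indefinite, so the origin is a saddle point.

saddle point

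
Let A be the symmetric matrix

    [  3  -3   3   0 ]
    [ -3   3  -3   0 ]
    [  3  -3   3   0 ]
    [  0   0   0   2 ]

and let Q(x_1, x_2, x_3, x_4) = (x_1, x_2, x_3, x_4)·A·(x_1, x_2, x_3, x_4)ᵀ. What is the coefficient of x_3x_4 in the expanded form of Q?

The coefficient of x_3x_4 is A[3,4] + A[4,3] = 2·0 = 0.

0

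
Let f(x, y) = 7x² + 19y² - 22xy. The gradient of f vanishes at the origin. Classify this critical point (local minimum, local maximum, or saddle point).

The Hessian at the origin is H = [[14, -22], [-22, 38]].
det H = 14·38 − (-22)² = 48 > 0 and H[1,1] = 14 > 0, so H is positive definite.
Therefore the origin is a local minimum.

local minimum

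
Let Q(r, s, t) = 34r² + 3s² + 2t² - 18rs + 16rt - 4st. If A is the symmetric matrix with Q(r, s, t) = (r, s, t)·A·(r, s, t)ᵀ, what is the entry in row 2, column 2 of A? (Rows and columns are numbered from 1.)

3

The coefficient of s² in Q is 3, and that is exactly A[2,2].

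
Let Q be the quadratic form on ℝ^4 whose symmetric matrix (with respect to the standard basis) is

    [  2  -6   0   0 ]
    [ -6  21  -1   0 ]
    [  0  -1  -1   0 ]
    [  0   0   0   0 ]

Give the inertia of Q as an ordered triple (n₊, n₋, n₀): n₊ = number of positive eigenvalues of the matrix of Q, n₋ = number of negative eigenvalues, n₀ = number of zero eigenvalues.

(2, 1, 1)

Symmetric row and column elimination reduces A to a congruent diagonal form with pivots 2, 3, -4/3, 0.
Counting signs: 2 positive, 1 negative, 1 zero.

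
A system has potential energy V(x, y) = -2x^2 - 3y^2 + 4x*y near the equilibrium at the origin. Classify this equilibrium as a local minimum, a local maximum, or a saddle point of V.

local maximum

The Hessian at the origin is H = [[-4, 4], [4, -6]].
det H = -4·-6 − (4)² = 8 > 0 and H[1,1] = -4 < 0, so H is negative definite.
Therefore the origin is a local maximum.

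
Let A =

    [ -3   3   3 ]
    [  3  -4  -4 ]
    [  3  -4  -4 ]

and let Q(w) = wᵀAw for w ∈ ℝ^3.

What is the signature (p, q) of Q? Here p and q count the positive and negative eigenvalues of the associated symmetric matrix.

(0, 2)

Symmetric row and column elimination reduces A to a congruent diagonal form with pivots -3, -1, 0.
That gives 2 negative, 1 zero pivots.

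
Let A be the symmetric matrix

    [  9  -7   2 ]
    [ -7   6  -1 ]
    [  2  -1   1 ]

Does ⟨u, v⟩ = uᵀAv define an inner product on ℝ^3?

no

Row-reducing A symmetrically gives the diagonal entries 9, 5/9, 0.
Counting signs: 2 positive, 1 zero.
Hence Q is positive semidefinite.
⟨·,·⟩ is an inner product exactly when A is positive definite.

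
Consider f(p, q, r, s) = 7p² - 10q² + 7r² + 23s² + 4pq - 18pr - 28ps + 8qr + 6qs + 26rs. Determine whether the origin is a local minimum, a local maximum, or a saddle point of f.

The Hessian at the origin is H = [[14, 4, -18, -28], [4, -20, 8, 6], [-18, 8, 14, 26], [-28, 6, 26, 46]].
Congruent diagonalization of H (simultaneous row and column reduction) yields pivots 14, -148/7, -36/37, 1.
That gives 2 positive, 2 negative pivots.
H is indefinite, so the origin is a saddle point.

saddle point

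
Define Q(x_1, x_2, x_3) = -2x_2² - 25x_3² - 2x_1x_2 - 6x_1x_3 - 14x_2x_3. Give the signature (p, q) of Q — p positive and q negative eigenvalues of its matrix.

The symmetric matrix is A = [[0, -1, -3], [-1, -2, -7], [-3, -7, -25]].
By Sylvester's law of inertia any congruent diagonalization of A has 1 positive, 2 negative and 0 zero entries.

(1, 2)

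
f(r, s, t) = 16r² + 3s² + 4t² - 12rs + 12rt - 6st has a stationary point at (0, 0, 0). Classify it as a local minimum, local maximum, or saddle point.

The Hessian at the origin is H = [[32, -12, 12], [-12, 6, -6], [12, -6, 8]].
Congruent diagonalization of H (simultaneous row and column reduction) yields pivots 32, 3/2, 2.
That gives 3 positive pivots.
H is positive definite, so the origin is a strict local minimum.

local minimum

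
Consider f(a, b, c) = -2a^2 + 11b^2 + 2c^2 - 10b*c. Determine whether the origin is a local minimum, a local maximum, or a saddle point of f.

saddle point

The Hessian at the origin is H = [[-4, 0, 0], [0, 22, -10], [0, -10, 4]].
Symmetric row and column elimination reduces H to a congruent diagonal form with pivots -4, 22, -6/11.
That gives 1 positive, 2 negative pivots.
H is indefinite, so the origin is a saddle point.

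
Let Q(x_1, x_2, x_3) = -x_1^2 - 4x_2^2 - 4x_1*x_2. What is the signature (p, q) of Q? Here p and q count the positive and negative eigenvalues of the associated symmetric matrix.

The symmetric matrix is A = [[-1, -2, 0], [-2, -4, 0], [0, 0, 0]].
Congruent diagonalization of A (simultaneous row and column reduction) yields pivots -1, 0, 0.
Counting signs: 1 negative, 2 zero.

(0, 1)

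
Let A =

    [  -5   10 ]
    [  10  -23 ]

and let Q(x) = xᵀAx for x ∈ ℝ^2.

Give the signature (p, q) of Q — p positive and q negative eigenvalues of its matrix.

Applying the same elementary operations to the rows and columns of A produces a congruent diagonal matrix with entries -5, -3.
Counting signs: 2 negative.

(0, 2)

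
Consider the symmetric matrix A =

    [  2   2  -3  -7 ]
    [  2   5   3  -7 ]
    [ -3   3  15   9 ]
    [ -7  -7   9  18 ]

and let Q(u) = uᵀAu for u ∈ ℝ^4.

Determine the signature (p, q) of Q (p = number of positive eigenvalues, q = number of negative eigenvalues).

Symmetric row and column elimination reduces A to a congruent diagonal form with pivots 2, 3, -3/2, -5.
That gives 2 positive, 2 negative pivots.

(2, 2)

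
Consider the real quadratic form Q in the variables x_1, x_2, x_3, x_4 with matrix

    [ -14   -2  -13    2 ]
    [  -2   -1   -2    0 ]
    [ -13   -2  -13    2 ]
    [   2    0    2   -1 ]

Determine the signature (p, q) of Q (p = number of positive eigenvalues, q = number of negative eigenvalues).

Congruent diagonalization of A (simultaneous row and column reduction) yields pivots -14, -5/7, -9/10, -5/9.
So there are 4 negative pivots.

(0, 4)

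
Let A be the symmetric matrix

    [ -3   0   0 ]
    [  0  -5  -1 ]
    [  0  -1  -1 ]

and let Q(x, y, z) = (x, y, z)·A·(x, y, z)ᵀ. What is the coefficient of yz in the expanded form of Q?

The coefficient of yz is A[2,3] + A[3,2] = 2·(-1) = -2.

-2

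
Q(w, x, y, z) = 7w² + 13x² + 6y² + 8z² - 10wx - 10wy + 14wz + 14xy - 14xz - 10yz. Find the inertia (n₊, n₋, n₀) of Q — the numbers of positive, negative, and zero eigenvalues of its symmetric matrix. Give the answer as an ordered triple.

Write A = [[7, -5, -5, 7], [-5, 13, 7, -7], [-5, 7, 6, -5], [7, -7, -5, 8]].
Row-reducing A symmetrically gives the diagonal entries 7, 66/7, 13/11, 5/39.
That gives 4 positive pivots.

(4, 0, 0)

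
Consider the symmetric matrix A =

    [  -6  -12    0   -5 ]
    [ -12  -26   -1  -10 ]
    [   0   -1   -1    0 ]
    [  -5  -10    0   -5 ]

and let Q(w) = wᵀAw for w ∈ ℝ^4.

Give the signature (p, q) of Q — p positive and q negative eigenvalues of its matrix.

Symmetric row and column elimination reduces A to a congruent diagonal form with pivots -6, -2, -1/2, -5/6.
So there are 4 negative pivots.

(0, 4)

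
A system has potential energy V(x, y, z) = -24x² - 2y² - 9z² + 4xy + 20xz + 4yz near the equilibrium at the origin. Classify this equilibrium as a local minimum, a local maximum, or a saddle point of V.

The Hessian at the origin is H = [[-48, 4, 20], [4, -4, 4], [20, 4, -18]].
Row-reducing H symmetrically gives the diagonal entries -48, -11/3, -10/11.
Counting signs: 3 negative.
H is negative definite, so the origin is a strict local maximum.

local maximum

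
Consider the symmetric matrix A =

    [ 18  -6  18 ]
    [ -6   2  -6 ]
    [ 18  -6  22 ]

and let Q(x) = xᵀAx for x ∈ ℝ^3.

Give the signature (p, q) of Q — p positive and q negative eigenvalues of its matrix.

Congruent diagonalization of A (simultaneous row and column reduction) yields pivots 18, 0, 4.
So there are 2 positive, 1 zero pivots.

(2, 0)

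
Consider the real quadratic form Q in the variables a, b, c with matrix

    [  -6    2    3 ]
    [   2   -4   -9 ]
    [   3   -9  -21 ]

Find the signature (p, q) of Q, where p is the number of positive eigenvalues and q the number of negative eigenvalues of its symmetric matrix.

Row-reducing A symmetrically gives the diagonal entries -6, -10/3, -3/10.
Counting signs: 3 negative.

(0, 3)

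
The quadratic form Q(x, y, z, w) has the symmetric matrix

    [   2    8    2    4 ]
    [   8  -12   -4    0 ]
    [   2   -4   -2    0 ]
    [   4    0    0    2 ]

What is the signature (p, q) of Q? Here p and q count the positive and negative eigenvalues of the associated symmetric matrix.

(1, 2)

Applying the same elementary operations to the rows and columns of A produces a congruent diagonal matrix with entries 2, -44, -8/11, 0.
That gives 1 positive, 2 negative, 1 zero pivots.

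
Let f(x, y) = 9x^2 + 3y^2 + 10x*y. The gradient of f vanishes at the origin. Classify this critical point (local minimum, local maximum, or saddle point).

local minimum

The Hessian at the origin is H = [[18, 10], [10, 6]].
det H = 18·6 − (10)² = 8 > 0 and H[1,1] = 18 > 0, so H is positive definite.
Therefore the origin is a local minimum.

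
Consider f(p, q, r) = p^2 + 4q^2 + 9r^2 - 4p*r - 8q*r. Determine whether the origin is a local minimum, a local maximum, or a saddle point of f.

The Hessian at the origin is H = [[2, 0, -4], [0, 8, -8], [-4, -8, 18]].
Congruent diagonalization of H (simultaneous row and column reduction) yields pivots 2, 8, 2.
So there are 3 positive pivots.
H is positive definite, so the origin is a strict local minimum.

local minimum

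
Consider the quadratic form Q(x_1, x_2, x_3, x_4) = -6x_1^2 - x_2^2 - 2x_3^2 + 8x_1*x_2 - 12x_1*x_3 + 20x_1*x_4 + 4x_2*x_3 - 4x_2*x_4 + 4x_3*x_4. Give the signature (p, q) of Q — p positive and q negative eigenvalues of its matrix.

(2, 1)

The symmetric matrix is A = [[-6, 4, -6, 10], [4, -1, 2, -2], [-6, 2, -2, 2], [10, -2, 2, 0]].
Congruent diagonalization of A (simultaneous row and column reduction) yields pivots -6, 5/3, 8/5, 0.
Counting signs: 2 positive, 1 negative, 1 zero.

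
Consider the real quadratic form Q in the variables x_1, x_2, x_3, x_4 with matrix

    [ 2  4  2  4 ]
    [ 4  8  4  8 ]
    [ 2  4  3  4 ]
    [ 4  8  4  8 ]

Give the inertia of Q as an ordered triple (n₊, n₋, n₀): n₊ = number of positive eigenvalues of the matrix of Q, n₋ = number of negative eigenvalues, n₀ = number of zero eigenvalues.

(2, 0, 2)

Congruent diagonalization of A (simultaneous row and column reduction) yields pivots 2, 0, 1, 0.
So there are 2 positive, 2 zero pivots.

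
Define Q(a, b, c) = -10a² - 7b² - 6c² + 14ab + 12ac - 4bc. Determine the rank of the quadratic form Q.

The associated matrix is A = [[-10, 7, 6], [7, -7, -2], [6, -2, -6]].
Applying the same elementary operations to the rows and columns of A produces a congruent diagonal matrix with entries -10, -21/10, -2/21.
That gives 3 negative pivots.
The rank is the number of nonzero pivots: 3.

3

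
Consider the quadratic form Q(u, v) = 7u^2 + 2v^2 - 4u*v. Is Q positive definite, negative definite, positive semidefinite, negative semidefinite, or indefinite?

positive definite

Write A = [[7, -2], [-2, 2]].
Symmetric row and column elimination reduces A to a congruent diagonal form with pivots 7, 10/7.
So there are 2 positive pivots.
Hence Q is positive definite.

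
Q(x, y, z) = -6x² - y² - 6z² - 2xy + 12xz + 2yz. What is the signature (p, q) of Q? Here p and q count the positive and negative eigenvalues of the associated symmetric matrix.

The associated matrix is A = [[-6, -1, 6], [-1, -1, 1], [6, 1, -6]].
Row-reducing A symmetrically gives the diagonal entries -6, -5/6, 0.
That gives 2 negative, 1 zero pivots.

(0, 2)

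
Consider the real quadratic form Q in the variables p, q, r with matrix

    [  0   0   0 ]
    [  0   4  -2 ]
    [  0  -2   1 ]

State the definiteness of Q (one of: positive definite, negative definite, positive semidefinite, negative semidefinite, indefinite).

positive semidefinite

Row-reducing A symmetrically gives the diagonal entries 0, 4, 0.
So there are 1 positive, 2 zero pivots.
Hence Q is positive semidefinite.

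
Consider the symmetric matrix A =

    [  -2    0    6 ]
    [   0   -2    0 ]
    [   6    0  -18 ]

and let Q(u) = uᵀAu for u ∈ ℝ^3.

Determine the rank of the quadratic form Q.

2

Symmetric row and column elimination reduces A to a congruent diagonal form with pivots -2, -2, 0.
That gives 2 negative, 1 zero pivots.
The rank is the number of nonzero pivots: 2.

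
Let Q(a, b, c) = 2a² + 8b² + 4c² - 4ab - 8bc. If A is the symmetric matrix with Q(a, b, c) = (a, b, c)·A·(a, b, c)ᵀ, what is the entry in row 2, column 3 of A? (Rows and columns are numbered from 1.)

The coefficient of b·c in Q is -8. For a symmetric A this equals A[2,3] + A[3,2] = 2·A[2,3].
So A[2,3] = -8/2 = -4.

-4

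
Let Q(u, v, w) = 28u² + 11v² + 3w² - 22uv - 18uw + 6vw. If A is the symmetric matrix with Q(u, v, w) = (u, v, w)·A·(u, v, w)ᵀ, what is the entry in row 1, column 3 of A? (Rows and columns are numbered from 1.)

-9

The coefficient of u·w in Q is -18. For a symmetric A this equals A[1,3] + A[3,1] = 2·A[1,3].
So A[1,3] = -18/2 = -9.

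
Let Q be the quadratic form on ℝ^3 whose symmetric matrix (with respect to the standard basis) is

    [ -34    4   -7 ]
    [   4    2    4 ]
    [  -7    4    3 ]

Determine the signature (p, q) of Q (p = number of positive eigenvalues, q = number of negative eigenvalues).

(2, 1)

Symmetric row and column elimination reduces A to a congruent diagonal form with pivots -34, 42/17, 5/14.
So there are 2 positive, 1 negative pivots.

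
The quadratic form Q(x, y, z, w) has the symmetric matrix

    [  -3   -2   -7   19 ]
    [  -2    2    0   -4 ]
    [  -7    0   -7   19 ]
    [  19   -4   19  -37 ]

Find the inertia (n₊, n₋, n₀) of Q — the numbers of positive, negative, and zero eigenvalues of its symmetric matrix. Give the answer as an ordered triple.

Congruent diagonalization of A (simultaneous row and column reduction) yields pivots -3, 10/3, 14/5, -10/7.
That gives 2 positive, 2 negative pivots.

(2, 2, 0)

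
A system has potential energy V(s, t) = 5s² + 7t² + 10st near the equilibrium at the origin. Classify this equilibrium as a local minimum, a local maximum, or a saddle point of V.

The Hessian at the origin is H = [[10, 10], [10, 14]].
det H = 10·14 − (10)² = 40 > 0 and H[1,1] = 10 > 0, so H is positive definite.
Therefore the origin is a local minimum.

local minimum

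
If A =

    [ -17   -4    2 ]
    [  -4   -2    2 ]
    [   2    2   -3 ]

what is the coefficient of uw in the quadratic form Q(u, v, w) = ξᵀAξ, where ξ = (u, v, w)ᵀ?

The coefficient of uw is A[1,3] + A[3,1] = 2·2 = 4.

4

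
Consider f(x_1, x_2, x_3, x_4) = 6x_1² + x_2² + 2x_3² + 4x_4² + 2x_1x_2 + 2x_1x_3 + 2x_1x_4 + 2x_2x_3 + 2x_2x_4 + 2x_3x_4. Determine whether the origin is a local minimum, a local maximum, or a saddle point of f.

local minimum

The Hessian at the origin is H = [[12, 2, 2, 2], [2, 2, 2, 2], [2, 2, 4, 2], [2, 2, 2, 8]].
Applying the same elementary operations to the rows and columns of H produces a congruent diagonal matrix with entries 12, 5/3, 2, 6.
So there are 4 positive pivots.
H is positive definite, so the origin is a strict local minimum.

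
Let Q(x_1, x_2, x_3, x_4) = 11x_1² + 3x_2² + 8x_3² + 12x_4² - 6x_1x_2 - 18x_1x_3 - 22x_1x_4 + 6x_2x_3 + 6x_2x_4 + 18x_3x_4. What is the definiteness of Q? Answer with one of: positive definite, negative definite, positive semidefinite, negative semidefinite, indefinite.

positive definite

The symmetric matrix is A = [[11, -3, -9, -11], [-3, 3, 3, 3], [-9, 3, 8, 9], [-11, 3, 9, 12]].
An LDLᵀ factorisation of A has diagonal entries 11, 24/11, 1/2, 1.
That gives 4 positive pivots.
Hence Q is positive definite.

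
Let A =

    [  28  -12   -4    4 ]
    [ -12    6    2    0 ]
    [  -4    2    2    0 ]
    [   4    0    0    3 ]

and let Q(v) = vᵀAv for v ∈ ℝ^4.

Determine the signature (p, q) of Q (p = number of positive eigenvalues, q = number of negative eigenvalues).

(3, 1)

Symmetric row and column elimination reduces A to a congruent diagonal form with pivots 28, 6/7, 4/3, -1.
Counting signs: 3 positive, 1 negative.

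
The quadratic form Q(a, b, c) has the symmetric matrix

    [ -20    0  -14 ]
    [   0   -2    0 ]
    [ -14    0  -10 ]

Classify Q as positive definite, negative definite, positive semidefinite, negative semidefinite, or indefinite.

Applying the same elementary operations to the rows and columns of A produces a congruent diagonal matrix with entries -20, -2, -1/5.
That gives 3 negative pivots.
Hence Q is negative definite.

negative definite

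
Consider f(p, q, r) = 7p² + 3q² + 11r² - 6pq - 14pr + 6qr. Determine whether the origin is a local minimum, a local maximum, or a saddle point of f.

The Hessian at the origin is H = [[14, -6, -14], [-6, 6, 6], [-14, 6, 22]].
An LDLᵀ factorisation of H has diagonal entries 14, 24/7, 8.
So there are 3 positive pivots.
H is positive definite, so the origin is a strict local minimum.

local minimum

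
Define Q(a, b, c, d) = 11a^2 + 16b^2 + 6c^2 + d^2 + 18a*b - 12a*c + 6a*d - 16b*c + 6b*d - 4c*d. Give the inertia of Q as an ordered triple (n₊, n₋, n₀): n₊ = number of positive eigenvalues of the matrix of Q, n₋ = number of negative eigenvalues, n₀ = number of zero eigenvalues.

The symmetric matrix is A = [[11, 9, -6, 3], [9, 16, -8, 3], [-6, -8, 6, -2], [3, 3, -2, 1]].
Applying the same elementary operations to the rows and columns of A produces a congruent diagonal matrix with entries 11, 95/11, 154/95, 10/77.
Counting signs: 4 positive.

(4, 0, 0)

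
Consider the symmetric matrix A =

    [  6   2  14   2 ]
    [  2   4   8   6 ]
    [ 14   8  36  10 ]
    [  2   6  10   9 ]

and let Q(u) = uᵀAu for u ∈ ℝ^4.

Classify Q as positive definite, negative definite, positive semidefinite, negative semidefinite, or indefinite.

Row-reducing A symmetrically gives the diagonal entries 6, 10/3, 0, -1/5.
That gives 2 positive, 1 negative, 1 zero pivots.
Hence Q is indefinite.

indefinite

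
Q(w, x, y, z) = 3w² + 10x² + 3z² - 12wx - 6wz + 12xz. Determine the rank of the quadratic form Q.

Write A = [[3, -6, 0, -3], [-6, 10, 0, 6], [0, 0, 0, 0], [-3, 6, 0, 3]].
Symmetric row and column elimination reduces A to a congruent diagonal form with pivots 3, -2, 0, 0.
Counting signs: 1 positive, 1 negative, 2 zero.
The rank is the number of nonzero pivots: 2.

2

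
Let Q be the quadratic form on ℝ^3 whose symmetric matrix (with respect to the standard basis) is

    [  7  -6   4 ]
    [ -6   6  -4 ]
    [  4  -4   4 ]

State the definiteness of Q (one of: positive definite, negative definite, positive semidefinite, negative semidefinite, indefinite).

positive definite

Leading principal minors: Δ_1 = 7, Δ_2 = 6, Δ_3 = 8.
All leading principal minors are positive, so by Sylvester's criterion Q is positive definite.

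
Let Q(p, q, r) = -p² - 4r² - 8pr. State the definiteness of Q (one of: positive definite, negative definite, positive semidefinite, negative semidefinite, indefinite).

The associated matrix is A = [[-1, 0, -4], [0, 0, 0], [-4, 0, -4]].
Row-reducing A symmetrically gives the diagonal entries -1, 0, 12.
Counting signs: 1 positive, 1 negative, 1 zero.
Hence Q is indefinite.

indefinite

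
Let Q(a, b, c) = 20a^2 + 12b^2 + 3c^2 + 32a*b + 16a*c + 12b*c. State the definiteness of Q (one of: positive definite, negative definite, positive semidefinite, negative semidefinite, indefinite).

Write A = [[20, 16, 8], [16, 12, 6], [8, 6, 3]].
Row-reducing A symmetrically gives the diagonal entries 20, -4/5, 0.
That gives 1 positive, 1 negative, 1 zero pivots.
Hence Q is indefinite.

indefinite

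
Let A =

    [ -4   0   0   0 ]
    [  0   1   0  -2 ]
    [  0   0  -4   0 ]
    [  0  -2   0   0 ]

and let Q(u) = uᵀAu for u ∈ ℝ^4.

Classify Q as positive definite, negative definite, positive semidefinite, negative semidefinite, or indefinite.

Symmetric row and column elimination reduces A to a congruent diagonal form with pivots -4, 1, -4, -4.
So there are 1 positive, 3 negative pivots.
Hence Q is indefinite.

indefinite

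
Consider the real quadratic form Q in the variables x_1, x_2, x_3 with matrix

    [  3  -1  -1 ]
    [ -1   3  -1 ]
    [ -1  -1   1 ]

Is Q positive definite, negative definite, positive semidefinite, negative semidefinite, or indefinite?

Applying the same elementary operations to the rows and columns of A produces a congruent diagonal matrix with entries 3, 8/3, 0.
Counting signs: 2 positive, 1 zero.
Hence Q is positive semidefinite.

positive semidefinite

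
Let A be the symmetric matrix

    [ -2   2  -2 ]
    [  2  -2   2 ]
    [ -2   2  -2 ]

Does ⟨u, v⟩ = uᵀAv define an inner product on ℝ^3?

Symmetric row and column elimination reduces A to a congruent diagonal form with pivots -2, 0, 0.
That gives 1 negative, 2 zero pivots.
Hence Q is negative semidefinite.
⟨·,·⟩ is an inner product exactly when A is positive definite.

no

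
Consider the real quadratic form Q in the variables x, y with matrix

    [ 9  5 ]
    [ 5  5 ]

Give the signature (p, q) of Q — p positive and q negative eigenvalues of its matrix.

Symmetric row and column elimination reduces A to a congruent diagonal form with pivots 9, 20/9.
That gives 2 positive pivots.

(2, 0)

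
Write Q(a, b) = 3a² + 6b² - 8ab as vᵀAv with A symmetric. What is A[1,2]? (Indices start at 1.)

The coefficient of a·b in Q is -8. For a symmetric A this equals A[1,2] + A[2,1] = 2·A[1,2].
So A[1,2] = -8/2 = -4.

-4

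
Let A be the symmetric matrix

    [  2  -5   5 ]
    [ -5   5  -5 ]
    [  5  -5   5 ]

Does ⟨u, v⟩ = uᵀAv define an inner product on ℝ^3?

Symmetric row and column elimination reduces A to a congruent diagonal form with pivots 2, -15/2, 0.
So there are 1 positive, 1 negative, 1 zero pivots.
Hence Q is indefinite.
⟨·,·⟩ is an inner product exactly when A is positive definite.

no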